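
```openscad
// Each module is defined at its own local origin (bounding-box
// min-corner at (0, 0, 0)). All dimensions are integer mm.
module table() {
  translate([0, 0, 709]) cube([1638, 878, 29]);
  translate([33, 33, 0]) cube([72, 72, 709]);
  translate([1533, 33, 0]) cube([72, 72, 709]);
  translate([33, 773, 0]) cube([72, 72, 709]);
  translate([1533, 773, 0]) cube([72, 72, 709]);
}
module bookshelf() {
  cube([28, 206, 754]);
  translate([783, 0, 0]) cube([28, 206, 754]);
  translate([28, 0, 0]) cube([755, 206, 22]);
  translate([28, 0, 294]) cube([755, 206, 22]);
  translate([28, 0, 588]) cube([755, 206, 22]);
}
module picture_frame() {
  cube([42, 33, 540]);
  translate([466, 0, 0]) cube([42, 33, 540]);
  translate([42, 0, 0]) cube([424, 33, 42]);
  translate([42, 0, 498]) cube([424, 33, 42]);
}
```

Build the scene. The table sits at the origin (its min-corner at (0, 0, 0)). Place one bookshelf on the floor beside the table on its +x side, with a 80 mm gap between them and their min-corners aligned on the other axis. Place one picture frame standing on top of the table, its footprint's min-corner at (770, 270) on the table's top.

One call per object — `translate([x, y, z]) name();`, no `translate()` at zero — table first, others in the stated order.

table();
translate([1718, 0, 0]) bookshelf();
translate([770, 270, 738]) picture_frame();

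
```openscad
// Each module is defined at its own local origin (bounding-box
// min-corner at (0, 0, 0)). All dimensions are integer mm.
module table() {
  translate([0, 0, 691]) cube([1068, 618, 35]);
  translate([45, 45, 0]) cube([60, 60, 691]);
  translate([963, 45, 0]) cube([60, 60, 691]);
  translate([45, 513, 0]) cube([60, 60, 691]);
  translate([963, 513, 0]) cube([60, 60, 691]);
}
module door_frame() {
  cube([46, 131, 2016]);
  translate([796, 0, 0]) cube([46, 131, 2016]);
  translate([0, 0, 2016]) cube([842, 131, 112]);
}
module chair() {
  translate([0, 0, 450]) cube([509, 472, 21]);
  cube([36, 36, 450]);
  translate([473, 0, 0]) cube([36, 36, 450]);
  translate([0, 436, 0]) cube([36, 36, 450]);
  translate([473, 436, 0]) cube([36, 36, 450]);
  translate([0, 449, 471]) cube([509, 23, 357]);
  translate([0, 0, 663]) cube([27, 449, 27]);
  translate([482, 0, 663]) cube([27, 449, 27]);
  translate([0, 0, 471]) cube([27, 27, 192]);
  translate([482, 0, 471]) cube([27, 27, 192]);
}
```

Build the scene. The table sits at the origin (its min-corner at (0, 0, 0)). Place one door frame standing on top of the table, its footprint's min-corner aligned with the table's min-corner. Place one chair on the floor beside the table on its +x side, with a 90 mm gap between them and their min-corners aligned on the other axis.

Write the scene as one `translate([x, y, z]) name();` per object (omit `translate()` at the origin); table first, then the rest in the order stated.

table();
translate([0, 0, 726]) door_frame();
translate([1158, 0, 0]) chair();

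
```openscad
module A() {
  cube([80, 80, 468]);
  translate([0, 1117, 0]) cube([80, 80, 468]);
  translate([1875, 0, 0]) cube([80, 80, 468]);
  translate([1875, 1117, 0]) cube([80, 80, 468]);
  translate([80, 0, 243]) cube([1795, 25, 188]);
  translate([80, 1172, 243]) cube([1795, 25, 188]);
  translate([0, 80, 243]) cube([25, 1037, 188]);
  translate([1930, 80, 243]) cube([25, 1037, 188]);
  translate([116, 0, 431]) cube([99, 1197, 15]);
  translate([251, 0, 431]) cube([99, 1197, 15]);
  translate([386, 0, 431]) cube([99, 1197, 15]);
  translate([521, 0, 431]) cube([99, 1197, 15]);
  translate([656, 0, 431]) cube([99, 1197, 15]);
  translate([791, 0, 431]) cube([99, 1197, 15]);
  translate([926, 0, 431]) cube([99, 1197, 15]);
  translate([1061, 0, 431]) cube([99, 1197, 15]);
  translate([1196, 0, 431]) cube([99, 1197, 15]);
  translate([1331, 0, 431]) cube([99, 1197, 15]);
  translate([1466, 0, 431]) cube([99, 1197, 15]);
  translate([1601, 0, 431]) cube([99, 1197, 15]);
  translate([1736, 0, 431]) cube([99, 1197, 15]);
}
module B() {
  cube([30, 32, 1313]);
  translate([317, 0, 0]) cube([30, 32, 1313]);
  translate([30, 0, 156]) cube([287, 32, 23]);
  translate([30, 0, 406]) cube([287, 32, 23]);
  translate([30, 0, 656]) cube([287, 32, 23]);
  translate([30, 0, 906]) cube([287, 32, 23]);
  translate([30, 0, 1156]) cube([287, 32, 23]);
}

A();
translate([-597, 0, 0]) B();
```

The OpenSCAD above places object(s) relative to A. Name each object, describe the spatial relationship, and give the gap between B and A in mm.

A is a bed frame. B is a ladder. The ladder is on the floor beside the bed frame on its −x side. The gap between the ladder and the bed frame is 250 mm.

The ladder's nearest face is 250 mm from the bed frame's −x face.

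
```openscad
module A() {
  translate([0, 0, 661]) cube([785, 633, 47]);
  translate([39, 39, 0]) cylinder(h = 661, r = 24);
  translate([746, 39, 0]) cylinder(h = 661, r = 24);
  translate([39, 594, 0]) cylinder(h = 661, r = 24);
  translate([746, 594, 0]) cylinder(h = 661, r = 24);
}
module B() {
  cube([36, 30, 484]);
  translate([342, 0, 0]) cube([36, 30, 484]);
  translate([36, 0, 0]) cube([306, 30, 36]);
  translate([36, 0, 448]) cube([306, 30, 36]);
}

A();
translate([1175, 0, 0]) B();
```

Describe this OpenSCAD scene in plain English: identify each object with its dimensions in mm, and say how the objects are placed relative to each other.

A is a table: top 785 mm (x) × 633 mm (y), 47 mm thick, upper face at z = 708 mm, on four round legs of 48 mm diameter, each leg's bounding box inset 15 mm from the nearest pair of top edges, running from z = 0 to the bottom of the top.

B is a picture frame with a 306×412 mm rectangular opening (x by z) and a uniform 36 mm border on every side. Frame depth is 30 mm along y. It is built from two vertical stiles running the full outside height and two horizontal rails spanning the gap between the stiles.

The picture frame is on the floor beside the table on its +x side.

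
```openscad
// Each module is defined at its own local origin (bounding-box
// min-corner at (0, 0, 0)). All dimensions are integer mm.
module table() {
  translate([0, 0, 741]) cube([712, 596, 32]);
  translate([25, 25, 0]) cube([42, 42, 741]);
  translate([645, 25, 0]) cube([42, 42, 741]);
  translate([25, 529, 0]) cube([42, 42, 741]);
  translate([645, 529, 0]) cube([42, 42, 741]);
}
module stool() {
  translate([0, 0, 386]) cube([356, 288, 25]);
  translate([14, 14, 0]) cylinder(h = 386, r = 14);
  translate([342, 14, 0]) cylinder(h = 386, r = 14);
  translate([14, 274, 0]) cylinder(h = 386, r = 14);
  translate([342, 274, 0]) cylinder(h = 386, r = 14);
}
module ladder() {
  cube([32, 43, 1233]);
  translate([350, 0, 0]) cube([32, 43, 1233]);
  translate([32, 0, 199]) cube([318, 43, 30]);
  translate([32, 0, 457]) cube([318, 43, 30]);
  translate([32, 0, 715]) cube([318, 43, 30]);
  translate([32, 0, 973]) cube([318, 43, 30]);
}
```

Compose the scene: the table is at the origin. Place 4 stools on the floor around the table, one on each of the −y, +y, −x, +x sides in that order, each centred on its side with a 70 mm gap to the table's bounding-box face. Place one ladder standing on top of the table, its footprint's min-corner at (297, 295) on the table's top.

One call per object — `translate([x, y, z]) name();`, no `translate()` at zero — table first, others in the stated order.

table();
translate([178, -358, 0]) stool();
translate([178, 666, 0]) stool();
translate([-426, 154, 0]) stool();
translate([782, 154, 0]) stool();
translate([297, 295, 773]) ladder();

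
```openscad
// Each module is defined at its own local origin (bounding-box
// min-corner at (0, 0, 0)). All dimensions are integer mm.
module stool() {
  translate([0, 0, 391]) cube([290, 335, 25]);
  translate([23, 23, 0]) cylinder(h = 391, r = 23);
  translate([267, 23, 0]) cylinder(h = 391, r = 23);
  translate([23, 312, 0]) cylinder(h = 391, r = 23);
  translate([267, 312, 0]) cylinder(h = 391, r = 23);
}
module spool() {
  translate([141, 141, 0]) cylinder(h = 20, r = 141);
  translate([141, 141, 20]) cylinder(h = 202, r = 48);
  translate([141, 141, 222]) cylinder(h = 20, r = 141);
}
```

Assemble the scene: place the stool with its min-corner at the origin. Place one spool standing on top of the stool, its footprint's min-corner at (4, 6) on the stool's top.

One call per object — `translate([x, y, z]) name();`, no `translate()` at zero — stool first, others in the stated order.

stool();
translate([4, 6, 416]) spool();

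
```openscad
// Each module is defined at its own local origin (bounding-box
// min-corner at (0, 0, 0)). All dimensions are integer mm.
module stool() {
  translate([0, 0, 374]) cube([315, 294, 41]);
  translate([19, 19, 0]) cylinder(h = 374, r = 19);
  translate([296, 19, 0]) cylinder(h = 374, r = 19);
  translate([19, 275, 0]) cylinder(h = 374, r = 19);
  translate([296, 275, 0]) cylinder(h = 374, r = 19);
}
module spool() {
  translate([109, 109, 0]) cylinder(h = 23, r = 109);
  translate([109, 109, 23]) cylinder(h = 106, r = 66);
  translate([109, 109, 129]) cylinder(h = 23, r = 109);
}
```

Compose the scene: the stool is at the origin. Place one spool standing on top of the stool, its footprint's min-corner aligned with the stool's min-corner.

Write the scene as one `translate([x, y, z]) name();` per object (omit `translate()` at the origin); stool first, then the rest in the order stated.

stool();
translate([0, 0, 415]) spool();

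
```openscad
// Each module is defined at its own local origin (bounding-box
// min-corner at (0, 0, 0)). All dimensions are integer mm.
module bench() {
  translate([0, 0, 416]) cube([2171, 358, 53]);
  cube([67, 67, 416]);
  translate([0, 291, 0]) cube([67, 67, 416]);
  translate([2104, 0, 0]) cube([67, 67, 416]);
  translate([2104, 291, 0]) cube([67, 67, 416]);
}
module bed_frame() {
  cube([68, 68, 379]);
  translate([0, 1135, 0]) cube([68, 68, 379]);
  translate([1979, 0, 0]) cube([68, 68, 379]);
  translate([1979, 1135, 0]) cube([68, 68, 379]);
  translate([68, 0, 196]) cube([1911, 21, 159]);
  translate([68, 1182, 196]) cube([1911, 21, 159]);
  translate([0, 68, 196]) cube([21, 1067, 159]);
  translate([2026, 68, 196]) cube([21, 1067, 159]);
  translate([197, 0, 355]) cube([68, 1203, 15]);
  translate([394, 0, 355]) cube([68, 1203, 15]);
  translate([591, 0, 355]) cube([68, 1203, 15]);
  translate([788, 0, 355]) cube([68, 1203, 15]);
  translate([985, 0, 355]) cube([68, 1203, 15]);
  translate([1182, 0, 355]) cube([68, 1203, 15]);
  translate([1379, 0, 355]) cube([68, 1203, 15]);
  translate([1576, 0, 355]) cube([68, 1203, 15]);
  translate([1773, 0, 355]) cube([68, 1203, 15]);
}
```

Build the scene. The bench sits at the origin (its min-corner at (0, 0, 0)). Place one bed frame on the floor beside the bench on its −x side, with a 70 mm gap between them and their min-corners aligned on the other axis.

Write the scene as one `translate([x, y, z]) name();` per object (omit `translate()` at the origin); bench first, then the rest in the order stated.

bench();
translate([-2117, 0, 0]) bed_frame();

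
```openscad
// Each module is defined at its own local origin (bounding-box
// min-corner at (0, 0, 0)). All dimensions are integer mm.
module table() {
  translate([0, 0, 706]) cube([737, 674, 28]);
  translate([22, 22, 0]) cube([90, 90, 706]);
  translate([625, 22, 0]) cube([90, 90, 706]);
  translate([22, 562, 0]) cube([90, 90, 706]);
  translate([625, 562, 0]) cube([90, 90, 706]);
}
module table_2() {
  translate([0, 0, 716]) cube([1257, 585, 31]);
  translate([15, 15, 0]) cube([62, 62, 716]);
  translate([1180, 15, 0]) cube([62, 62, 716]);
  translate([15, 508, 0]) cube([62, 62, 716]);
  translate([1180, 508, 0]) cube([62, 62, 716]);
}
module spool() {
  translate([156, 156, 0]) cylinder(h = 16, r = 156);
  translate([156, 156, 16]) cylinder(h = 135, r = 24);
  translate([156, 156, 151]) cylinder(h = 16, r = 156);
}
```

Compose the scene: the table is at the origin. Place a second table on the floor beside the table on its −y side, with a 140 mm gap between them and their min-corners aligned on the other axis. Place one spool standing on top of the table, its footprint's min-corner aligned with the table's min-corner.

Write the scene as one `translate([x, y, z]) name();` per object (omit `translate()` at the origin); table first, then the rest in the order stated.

table();
translate([0, -725, 0]) table_2();
translate([0, 0, 734]) spool();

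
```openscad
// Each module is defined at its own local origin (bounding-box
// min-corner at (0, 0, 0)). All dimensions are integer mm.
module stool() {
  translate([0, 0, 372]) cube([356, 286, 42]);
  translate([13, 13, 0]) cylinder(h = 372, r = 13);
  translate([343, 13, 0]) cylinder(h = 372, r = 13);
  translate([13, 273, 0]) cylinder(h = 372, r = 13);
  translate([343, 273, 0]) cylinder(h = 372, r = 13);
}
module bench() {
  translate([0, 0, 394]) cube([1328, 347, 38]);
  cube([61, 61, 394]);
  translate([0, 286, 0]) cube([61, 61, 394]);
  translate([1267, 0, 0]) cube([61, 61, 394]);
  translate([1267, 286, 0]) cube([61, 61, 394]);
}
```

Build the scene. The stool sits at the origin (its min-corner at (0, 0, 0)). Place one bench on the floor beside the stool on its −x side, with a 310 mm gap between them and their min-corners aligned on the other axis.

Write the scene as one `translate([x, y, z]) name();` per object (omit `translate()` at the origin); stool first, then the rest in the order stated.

stool();
translate([-1638, 0, 0]) bench();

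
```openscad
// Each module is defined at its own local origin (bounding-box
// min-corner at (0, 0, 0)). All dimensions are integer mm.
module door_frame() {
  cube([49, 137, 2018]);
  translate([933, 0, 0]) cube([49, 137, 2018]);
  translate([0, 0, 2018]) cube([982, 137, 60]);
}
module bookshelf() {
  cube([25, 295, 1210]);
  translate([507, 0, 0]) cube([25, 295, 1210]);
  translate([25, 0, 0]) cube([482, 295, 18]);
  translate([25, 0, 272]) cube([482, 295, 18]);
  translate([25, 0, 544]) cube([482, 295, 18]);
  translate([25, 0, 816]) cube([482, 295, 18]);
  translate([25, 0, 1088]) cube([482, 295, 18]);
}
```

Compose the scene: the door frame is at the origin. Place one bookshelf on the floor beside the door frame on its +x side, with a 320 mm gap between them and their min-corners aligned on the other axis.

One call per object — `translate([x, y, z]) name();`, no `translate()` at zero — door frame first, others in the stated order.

door_frame();
translate([1302, 0, 0]) bookshelf();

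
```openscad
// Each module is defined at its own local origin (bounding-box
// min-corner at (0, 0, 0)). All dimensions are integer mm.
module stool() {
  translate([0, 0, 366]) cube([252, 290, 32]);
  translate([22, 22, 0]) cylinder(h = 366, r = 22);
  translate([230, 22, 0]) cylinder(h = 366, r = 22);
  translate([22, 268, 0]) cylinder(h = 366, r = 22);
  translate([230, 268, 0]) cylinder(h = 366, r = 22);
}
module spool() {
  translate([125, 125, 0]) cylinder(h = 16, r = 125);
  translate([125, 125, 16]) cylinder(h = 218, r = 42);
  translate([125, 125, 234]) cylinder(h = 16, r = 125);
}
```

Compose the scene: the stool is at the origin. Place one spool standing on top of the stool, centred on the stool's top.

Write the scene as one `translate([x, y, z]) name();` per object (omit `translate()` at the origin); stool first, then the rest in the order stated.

stool();
translate([1, 20, 398]) spool();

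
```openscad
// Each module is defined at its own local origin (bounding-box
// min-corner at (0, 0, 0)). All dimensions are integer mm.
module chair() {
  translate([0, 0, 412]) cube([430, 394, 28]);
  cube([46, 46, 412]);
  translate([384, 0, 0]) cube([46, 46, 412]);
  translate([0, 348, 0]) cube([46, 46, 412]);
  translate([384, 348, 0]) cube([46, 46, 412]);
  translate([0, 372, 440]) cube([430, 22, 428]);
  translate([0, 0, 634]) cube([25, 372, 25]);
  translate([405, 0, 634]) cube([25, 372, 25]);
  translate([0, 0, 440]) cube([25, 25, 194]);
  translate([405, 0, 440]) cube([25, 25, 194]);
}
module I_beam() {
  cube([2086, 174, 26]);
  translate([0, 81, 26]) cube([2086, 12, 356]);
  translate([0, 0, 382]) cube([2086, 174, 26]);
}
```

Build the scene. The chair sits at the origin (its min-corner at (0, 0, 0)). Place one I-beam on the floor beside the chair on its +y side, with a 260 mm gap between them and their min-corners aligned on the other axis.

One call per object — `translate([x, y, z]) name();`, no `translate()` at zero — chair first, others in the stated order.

chair();
translate([0, 654, 0]) I_beam();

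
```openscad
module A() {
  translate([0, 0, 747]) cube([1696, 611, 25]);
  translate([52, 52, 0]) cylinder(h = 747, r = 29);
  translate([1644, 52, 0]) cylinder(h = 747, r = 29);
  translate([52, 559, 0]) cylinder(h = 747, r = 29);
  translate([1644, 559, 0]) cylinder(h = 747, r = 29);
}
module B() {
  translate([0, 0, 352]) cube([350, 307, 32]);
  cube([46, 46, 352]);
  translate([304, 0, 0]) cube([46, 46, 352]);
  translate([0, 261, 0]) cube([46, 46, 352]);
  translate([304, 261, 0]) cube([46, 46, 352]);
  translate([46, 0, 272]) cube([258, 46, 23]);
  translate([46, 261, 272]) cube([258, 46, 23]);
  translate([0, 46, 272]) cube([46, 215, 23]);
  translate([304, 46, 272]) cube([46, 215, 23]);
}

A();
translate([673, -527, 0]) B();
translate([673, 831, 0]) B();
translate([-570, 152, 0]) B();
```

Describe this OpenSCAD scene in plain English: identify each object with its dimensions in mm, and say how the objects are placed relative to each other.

A is a rectangular dining table. The top is 1696×611×25 mm with its upper surface at z = 772 mm. It stands on four round legs of 58 mm diameter, each leg's bounding box inset 23 mm from the nearest pair of top edges, running from the floor to the underside of the top.

B is a four-legged stool. The seat is a 350×307×32 mm slab whose top surface is at z = 384 mm; four square legs, each 46×46 mm in cross-section, run from the floor (z = 0) to the underside of the seat, each flush with a corner of the seat. Four stretchers, 46 mm wide and 23 mm tall, connect adjacent legs with their undersides at z = 272 mm, each running between the inner faces of the legs it joins and aligned with the legs' outer faces on the other axis.

Three stools sit around the table at the −y, +y, −x sides.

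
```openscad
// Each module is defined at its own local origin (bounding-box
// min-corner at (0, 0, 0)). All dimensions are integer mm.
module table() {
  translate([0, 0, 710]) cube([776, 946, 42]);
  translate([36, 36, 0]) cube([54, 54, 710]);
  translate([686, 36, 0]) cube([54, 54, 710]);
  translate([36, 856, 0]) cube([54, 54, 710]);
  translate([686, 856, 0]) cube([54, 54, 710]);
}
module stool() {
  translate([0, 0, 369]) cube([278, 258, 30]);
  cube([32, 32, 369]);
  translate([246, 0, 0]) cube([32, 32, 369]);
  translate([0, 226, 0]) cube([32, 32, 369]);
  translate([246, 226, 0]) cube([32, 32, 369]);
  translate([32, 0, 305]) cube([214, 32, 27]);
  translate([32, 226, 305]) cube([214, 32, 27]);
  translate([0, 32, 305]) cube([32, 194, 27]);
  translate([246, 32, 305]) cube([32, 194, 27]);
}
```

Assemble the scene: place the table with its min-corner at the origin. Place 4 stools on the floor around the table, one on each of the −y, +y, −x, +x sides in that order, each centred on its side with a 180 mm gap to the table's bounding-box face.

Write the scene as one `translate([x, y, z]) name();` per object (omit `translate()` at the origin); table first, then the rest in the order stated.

table();
translate([249, -438, 0]) stool();
translate([249, 1126, 0]) stool();
translate([-458, 344, 0]) stool();
translate([956, 344, 0]) stool();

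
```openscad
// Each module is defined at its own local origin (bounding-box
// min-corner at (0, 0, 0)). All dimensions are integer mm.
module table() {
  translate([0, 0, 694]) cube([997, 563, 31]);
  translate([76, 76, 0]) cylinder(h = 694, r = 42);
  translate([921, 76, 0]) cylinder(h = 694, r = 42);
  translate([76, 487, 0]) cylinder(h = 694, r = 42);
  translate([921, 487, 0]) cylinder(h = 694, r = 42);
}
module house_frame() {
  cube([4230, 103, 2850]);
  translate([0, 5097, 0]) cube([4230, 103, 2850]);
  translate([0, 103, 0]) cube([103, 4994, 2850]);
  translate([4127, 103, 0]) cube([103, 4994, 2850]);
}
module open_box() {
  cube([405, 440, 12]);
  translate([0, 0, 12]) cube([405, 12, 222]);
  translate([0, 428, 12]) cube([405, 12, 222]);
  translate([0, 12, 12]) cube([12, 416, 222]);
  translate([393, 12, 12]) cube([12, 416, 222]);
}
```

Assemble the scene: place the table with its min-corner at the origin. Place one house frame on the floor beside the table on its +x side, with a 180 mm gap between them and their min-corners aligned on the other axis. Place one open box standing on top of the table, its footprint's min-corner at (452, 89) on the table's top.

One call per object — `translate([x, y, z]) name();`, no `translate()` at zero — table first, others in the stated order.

table();
translate([1177, 0, 0]) house_frame();
translate([452, 89, 725]) open_box();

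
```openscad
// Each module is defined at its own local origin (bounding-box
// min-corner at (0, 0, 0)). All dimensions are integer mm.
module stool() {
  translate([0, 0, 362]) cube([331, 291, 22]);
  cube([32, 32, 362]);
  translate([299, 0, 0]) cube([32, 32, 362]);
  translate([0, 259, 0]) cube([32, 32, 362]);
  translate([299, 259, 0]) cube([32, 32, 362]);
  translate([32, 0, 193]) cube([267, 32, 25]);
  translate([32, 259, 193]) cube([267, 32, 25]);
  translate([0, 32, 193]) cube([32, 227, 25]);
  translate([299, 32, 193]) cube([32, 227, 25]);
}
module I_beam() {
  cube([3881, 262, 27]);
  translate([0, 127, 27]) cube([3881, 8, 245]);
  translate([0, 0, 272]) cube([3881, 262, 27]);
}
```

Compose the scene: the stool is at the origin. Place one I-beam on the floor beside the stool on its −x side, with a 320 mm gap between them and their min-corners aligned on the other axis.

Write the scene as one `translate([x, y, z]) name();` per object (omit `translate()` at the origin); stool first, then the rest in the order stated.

stool();
translate([-4201, 0, 0]) I_beam();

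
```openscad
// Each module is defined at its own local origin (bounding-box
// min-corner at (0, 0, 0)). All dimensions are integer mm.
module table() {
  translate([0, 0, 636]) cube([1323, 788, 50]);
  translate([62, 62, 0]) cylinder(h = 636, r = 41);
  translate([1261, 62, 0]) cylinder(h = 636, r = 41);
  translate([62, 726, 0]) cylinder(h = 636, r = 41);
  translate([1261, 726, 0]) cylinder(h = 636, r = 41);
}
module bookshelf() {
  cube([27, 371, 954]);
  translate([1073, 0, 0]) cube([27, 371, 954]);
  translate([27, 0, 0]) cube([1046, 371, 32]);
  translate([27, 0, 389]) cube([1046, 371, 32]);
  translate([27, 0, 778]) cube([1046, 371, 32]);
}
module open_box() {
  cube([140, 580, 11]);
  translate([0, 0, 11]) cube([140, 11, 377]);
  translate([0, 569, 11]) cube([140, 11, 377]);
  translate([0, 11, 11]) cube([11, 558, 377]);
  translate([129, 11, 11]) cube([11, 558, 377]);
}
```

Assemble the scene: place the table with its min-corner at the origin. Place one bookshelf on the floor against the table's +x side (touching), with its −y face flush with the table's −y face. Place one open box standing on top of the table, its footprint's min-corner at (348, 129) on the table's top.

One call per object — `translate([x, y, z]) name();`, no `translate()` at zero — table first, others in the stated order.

table();
translate([1323, 0, 0]) bookshelf();
translate([348, 129, 686]) open_box();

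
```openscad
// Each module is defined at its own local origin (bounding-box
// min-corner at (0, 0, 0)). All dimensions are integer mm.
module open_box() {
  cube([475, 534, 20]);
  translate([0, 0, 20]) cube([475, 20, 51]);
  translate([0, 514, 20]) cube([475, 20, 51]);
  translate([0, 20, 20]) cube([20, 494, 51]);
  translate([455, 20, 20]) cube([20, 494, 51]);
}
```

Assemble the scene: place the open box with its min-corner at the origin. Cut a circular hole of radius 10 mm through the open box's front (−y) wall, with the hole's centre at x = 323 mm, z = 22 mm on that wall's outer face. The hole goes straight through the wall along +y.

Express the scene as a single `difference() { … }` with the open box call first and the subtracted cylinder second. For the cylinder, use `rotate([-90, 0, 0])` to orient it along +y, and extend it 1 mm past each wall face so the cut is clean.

difference() {
  open_box();
  translate([323, -1, 22]) rotate([-90, 0, 0]) cylinder(h = 22, r = 10);
}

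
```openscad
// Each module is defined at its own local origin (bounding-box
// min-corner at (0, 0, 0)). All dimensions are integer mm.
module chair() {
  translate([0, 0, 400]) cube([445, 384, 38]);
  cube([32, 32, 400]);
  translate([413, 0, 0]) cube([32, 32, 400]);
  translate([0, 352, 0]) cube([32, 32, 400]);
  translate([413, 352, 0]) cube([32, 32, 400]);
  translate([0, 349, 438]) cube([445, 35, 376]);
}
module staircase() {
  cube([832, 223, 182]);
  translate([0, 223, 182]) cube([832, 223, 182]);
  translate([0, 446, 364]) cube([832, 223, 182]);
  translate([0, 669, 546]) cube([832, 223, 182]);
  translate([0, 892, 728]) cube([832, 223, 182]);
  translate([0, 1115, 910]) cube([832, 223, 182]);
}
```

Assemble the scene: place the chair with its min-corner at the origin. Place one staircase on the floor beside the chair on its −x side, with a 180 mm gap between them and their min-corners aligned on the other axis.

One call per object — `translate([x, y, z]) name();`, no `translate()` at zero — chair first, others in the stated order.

chair();
translate([-1012, 0, 0]) staircase();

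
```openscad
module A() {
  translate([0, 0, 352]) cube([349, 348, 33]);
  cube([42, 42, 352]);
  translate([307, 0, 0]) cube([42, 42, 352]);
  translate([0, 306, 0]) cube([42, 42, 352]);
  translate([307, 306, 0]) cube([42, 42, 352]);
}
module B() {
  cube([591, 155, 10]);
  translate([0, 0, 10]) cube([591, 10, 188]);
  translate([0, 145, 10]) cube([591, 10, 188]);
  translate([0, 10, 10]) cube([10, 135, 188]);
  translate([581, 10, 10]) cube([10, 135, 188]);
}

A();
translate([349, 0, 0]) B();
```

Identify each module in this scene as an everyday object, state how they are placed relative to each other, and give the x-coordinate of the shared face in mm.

A is a stool. B is an open box. The open box is against the stool's +x side, with their −y faces flush. The x-coordinate of the shared face is 349 mm.

The stool's +x face and the open box's −x face are both at x = 349 mm.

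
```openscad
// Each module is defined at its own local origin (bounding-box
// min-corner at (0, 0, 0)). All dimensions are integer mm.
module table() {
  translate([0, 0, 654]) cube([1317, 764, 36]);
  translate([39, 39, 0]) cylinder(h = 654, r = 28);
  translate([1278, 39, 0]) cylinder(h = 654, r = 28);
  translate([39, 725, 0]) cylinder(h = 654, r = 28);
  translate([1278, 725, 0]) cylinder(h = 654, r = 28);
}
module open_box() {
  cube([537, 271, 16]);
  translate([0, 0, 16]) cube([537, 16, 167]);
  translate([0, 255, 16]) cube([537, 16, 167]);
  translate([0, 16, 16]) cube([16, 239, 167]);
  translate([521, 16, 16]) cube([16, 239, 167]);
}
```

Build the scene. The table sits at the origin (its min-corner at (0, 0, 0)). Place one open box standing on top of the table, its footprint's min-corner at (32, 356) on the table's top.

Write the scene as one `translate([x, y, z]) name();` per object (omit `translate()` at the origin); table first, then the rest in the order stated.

table();
translate([32, 356, 690]) open_box();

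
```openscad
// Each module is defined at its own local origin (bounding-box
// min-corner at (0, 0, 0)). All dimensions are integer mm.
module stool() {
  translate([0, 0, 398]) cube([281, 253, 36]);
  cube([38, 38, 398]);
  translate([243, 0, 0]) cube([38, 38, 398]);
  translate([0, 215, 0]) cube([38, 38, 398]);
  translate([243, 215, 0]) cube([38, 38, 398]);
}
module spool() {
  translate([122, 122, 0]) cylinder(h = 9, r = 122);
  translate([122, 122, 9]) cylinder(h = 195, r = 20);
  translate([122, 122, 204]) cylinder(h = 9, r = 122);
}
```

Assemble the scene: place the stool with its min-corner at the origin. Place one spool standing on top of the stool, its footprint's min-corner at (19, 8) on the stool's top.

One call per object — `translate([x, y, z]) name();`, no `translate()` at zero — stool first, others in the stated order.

stool();
translate([19, 8, 434]) spool();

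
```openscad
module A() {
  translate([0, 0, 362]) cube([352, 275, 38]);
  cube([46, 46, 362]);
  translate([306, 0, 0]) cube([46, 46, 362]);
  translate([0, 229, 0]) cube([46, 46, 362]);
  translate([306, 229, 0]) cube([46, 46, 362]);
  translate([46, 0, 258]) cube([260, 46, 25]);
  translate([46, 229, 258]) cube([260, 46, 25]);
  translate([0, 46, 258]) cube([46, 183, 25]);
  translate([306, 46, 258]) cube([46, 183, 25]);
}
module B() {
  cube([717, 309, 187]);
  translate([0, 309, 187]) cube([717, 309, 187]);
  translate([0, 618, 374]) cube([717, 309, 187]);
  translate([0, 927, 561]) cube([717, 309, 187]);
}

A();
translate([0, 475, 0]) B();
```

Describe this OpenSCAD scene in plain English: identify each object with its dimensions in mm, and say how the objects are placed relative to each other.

A is a simple wooden stool: a rectangular seat 352 mm (x) by 275 mm (y), 38 mm thick, top face at z = 400 mm, on four square legs, each 46×46 mm in cross-section. The legs rest on z = 0, each flush with a corner of the seat. Four stretchers, 46 mm wide and 25 mm tall, connect adjacent legs with their undersides at z = 258 mm, each running between the inner faces of the legs it joins and aligned with the legs' outer faces on the other axis.

B is a straight staircase of 4 solid steps. Each step is 717 mm wide (x), 309 mm deep (y, the going) and 187 mm tall (the rise). The first step rests on the floor; each subsequent step sits one going further in +y and one rise higher in +z, directly behind and above the previous step with no overlap.

The staircase is on the floor beside the stool on its +y side.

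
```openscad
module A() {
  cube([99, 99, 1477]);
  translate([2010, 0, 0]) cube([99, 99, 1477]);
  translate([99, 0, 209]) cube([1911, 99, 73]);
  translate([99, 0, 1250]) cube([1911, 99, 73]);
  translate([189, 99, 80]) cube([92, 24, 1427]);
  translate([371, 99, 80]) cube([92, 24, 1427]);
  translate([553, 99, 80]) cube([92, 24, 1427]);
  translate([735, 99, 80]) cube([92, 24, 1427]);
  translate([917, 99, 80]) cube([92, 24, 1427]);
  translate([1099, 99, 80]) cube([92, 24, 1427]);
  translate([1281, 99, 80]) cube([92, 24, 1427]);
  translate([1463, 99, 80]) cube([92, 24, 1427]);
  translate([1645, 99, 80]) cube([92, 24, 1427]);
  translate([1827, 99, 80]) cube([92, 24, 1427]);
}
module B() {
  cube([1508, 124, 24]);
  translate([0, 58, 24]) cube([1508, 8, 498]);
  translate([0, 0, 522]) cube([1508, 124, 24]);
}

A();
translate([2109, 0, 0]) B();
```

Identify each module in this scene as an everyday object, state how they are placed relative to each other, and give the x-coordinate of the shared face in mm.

A is a fence section. B is an I-beam. The I-beam is against the fence section's +x side, with their −y faces flush. The x-coordinate of the shared face is 2109 mm.

The fence section's +x face and the I-beam's −x face are both at x = 2109 mm.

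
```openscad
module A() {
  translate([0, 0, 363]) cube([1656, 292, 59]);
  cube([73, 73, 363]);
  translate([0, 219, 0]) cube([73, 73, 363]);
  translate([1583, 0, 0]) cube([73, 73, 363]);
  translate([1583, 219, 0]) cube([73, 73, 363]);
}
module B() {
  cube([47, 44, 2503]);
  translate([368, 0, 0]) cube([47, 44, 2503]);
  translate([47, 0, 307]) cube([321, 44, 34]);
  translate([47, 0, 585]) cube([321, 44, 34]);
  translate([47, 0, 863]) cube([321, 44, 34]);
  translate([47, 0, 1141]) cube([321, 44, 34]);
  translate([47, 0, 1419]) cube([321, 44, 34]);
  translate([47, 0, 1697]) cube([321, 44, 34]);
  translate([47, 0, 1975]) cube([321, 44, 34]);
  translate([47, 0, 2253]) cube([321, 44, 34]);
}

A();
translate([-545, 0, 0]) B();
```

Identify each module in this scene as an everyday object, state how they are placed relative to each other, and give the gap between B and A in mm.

A is a bench. B is a ladder. The ladder is on the floor beside the bench on its −x side. The gap between the ladder and the bench is 130 mm.

The ladder's nearest face is 130 mm from the bench's −x face.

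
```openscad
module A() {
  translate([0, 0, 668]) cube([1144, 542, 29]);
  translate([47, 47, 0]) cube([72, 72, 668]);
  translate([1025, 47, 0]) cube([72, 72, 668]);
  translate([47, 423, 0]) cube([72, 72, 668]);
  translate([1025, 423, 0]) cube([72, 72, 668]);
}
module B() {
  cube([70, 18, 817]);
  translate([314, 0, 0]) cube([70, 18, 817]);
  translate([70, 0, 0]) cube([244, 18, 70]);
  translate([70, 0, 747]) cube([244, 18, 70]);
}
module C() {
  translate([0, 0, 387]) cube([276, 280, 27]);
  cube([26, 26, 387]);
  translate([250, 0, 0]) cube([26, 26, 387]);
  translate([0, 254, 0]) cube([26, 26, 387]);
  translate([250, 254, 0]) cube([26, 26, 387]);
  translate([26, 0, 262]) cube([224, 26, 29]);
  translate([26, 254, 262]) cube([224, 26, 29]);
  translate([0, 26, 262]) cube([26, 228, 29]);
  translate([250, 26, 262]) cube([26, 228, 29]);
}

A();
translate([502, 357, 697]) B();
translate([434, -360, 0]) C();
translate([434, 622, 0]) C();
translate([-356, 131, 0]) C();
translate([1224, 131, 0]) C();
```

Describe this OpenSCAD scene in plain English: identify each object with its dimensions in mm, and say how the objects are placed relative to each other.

A is a table: top 1144 mm (x) × 542 mm (y), 29 mm thick, upper face at z = 697 mm, on four 72×72 mm square legs, each inset 47 mm from the nearest pair of top edges, running from z = 0 to the bottom of the top.

B is a rectangular picture frame lying in the x–z plane (depth along y). The opening is 244 mm wide (x) by 677 mm tall (z), surrounded by a border 70 mm wide on all four sides. The frame is 18 mm deep and is made of two full-height vertical stiles with two horizontal rails fitted between them.

C is a simple wooden stool: a rectangular seat 276 mm (x) by 280 mm (y), 27 mm thick, top face at z = 414 mm, on four square legs, each 26×26 mm in cross-section. The legs rest on z = 0, each flush with a corner of the seat. Four stretchers, 26 mm wide and 29 mm tall, connect adjacent legs with their undersides at z = 262 mm, each running between the inner faces of the legs it joins and aligned with the legs' outer faces on the other axis.

The picture frame is on top of the table. Four stools sit around the table at the −y, +y, −x, +x sides.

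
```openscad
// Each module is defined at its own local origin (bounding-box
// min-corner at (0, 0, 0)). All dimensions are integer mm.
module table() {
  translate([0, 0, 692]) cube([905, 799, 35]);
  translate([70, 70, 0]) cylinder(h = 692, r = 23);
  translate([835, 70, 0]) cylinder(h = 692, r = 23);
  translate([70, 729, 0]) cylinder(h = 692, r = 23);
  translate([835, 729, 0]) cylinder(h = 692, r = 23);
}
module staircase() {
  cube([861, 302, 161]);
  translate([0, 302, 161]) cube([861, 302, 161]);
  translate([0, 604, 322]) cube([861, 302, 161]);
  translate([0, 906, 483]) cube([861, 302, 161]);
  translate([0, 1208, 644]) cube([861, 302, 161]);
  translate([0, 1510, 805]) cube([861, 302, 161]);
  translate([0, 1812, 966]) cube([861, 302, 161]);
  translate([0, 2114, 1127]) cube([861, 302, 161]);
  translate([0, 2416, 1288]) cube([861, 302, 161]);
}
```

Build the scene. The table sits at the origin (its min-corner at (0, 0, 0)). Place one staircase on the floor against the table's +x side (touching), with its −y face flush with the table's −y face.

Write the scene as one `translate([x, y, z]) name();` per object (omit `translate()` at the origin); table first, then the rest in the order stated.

table();
translate([905, 0, 0]) staircase();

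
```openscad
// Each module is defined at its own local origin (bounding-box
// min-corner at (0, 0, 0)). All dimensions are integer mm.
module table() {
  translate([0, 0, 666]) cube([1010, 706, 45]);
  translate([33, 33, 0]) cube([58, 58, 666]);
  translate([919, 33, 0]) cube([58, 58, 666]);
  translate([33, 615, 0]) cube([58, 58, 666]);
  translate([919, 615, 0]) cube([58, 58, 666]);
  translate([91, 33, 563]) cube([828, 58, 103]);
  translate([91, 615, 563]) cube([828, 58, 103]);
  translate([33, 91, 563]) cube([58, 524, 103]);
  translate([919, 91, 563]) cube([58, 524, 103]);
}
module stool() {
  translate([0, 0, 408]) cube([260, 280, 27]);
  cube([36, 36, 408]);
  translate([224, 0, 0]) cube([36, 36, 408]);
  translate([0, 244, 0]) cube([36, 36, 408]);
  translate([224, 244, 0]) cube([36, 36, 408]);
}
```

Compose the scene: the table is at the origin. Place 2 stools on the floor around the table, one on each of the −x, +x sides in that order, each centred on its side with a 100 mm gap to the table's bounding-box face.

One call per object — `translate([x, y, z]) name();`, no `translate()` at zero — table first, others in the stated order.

table();
translate([-360, 213, 0]) stool();
translate([1110, 213, 0]) stool();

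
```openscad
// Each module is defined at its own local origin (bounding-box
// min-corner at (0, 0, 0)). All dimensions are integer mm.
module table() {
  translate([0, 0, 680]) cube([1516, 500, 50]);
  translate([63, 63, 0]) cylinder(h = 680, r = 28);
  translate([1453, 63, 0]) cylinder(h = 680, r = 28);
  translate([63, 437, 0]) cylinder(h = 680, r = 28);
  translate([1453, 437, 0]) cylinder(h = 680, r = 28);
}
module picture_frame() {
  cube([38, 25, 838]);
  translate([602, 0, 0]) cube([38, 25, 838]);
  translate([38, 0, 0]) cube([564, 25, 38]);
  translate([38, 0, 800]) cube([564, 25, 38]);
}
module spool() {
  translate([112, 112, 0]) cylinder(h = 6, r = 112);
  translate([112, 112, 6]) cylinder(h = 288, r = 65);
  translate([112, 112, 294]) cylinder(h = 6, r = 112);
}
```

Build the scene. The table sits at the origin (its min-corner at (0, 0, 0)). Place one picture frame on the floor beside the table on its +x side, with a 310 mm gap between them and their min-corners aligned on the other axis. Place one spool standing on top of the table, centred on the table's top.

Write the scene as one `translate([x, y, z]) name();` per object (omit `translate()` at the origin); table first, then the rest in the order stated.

table();
translate([1826, 0, 0]) picture_frame();
translate([646, 138, 730]) spool();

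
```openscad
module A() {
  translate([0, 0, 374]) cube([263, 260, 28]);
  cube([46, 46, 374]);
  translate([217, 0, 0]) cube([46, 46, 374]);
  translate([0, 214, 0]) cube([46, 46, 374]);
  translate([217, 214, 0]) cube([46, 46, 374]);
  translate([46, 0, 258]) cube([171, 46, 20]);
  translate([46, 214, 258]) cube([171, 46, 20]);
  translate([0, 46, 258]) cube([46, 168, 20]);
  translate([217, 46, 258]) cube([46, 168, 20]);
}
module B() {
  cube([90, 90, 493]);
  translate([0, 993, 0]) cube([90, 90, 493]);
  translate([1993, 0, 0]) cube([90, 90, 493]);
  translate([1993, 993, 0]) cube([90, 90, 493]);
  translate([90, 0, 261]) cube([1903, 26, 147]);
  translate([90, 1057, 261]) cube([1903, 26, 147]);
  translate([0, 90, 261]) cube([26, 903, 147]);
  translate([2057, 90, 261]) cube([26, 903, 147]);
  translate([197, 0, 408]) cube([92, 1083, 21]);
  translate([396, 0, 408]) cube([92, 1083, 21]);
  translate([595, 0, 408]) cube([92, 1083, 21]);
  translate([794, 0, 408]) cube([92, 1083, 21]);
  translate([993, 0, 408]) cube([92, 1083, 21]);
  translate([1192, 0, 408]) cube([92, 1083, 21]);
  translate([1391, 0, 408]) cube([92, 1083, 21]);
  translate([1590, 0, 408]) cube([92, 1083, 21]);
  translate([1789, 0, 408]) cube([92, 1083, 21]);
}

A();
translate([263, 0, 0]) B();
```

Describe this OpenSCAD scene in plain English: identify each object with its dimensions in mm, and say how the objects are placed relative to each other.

A is a four-legged stool. The seat is 263×260 mm, 28 mm thick, top at z = 402 mm. It stands on four square legs, each 46×46 mm in cross-section, from z = 0 to the seat underside, each flush with a corner of the seat. Four stretchers, 46 mm wide and 20 mm tall, connect adjacent legs with their undersides at z = 258 mm, each running between the inner faces of the legs it joins and aligned with the legs' outer faces on the other axis.

B is a bed frame 2083 mm long (x) by 1083 mm wide (y). Four 90×90 mm corner posts, 493 mm tall, at the corners of the footprint. Four rails of 26 mm thickness and 147 mm height run between adjacent posts with their undersides at z = 261 mm, their outer faces flush with the outside of the frame (the two x-running rails run between the posts' inner faces; the two y-running rails run between the posts' inner faces). 9 slats, each 92 mm wide (x) and 21 mm thick, lie across the top of the two x-running rails, running the full 1083 mm width of the frame in y; the slats are evenly spaced along x between the inner faces of the end posts with equal gaps (rounded down to the nearest mm) at the −x end and between each pair — any rounding remainder accumulates at the +x end.

The bed frame is against the stool's +x side, with their −y faces flush.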